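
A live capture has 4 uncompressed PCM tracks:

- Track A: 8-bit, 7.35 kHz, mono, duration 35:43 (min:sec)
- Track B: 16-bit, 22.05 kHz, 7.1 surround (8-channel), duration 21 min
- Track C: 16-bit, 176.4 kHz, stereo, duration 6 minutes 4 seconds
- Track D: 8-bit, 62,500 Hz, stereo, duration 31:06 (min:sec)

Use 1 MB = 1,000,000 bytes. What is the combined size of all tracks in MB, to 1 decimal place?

Track A: 35:43 (min:sec) = 2,143 s; 7,350 × 2,143 × 1 × 1 = 15,751,050 bytes.
Track B: 21 min = 1,260 s; 22,050 × 1,260 × 2 × 8 = 444,528,000 bytes.
Track C: 6 minutes 4 seconds = 364 s; 176,400 × 364 × 2 × 2 = 256,838,400 bytes.
Track D: 31:06 (min:sec) = 1,866 s; 62,500 × 1,866 × 1 × 2 = 233,250,000 bytes.
Total = 950,367,450 bytes = 950.4 MB.

950.4 MB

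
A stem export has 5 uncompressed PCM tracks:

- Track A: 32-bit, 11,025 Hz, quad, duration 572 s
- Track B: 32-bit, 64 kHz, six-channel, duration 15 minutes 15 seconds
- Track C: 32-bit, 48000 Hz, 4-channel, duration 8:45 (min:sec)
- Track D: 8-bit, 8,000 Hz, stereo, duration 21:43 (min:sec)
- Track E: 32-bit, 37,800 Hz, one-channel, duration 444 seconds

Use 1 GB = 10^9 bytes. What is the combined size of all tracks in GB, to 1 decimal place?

Track A: 11,025 × 572 × 4 × 4 = 100,900,800 bytes.
Track B: 15 minutes 15 seconds = 915 s; 64,000 × 915 × 4 × 6 = 1,405,440,000 bytes.
Track C: 8:45 (min:sec) = 525 s; 48,000 × 525 × 4 × 4 = 403,200,000 bytes.
Track D: 21:43 (min:sec) = 1,303 s; 8,000 × 1,303 × 1 × 2 = 20,848,000 bytes.
Track E: 37,800 × 444 × 4 × 1 = 67,132,800 bytes.
Total = 1,997,521,600 bytes = 2.0 GB.

2.0 GB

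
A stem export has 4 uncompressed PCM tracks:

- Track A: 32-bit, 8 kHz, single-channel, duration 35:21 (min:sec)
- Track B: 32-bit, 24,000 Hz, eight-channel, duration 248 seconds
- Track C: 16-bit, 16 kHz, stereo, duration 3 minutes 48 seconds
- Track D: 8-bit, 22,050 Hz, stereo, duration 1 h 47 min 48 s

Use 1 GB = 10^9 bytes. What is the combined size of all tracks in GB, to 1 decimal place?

0.6 GB

Track A: 35:21 (min:sec) = 2,121 s; 8,000 × 2,121 × 4 × 1 = 67,872,000 bytes.
Track B: 24,000 × 248 × 4 × 8 = 190,464,000 bytes.
Track C: 3 minutes 48 seconds = 228 s; 16,000 × 228 × 2 × 2 = 14,592,000 bytes.
Track D: 1 h 47 min 48 s = 6,468 s; 22,050 × 6,468 × 1 × 2 = 285,238,800 bytes.
Total = 558,166,800 bytes = 0.6 GB.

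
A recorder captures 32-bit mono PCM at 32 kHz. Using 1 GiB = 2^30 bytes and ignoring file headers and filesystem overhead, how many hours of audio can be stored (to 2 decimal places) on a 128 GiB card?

Uncompressed byte rate = 32,000 × 4 × 1 = 128,000 bytes/s.
Capacity = 128 × 1,073,741,824 = 137,438,953,472 bytes.
137,438,953,472 / 128,000 ≈ 1073741.82 s → 298.26 hours.

298.26 hours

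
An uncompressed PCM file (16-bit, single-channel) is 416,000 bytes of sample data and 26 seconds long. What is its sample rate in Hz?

8,000 Hz

Bytes = sample_rate × seconds × bytes_per_sample × channels.
sample_rate = 416,000 / (26 × 2 × 1) = 416,000 / 52 = 8,000 Hz.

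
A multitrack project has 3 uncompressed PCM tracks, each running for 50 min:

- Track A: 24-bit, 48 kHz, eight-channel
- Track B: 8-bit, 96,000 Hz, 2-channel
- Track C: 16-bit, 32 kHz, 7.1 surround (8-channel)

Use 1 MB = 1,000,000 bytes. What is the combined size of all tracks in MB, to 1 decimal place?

5568.0 MB

50 min = 3,000 s.
Track A: 48,000 × 3,000 × 3 × 8 = 3,456,000,000 bytes.
Track B: 96,000 × 3,000 × 1 × 2 = 576,000,000 bytes.
Track C: 32,000 × 3,000 × 2 × 8 = 1,536,000,000 bytes.
Total = 5,568,000,000 bytes = 5568.0 MB.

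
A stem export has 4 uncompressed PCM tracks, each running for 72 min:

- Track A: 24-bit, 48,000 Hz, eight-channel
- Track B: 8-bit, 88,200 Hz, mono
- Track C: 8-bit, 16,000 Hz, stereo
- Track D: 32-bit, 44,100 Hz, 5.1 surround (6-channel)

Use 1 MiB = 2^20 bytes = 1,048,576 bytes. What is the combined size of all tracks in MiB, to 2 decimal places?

9601.78 MiB

72 min = 4,320 s.
Track A: 48,000 × 4,320 × 3 × 8 = 4,976,640,000 bytes.
Track B: 88,200 × 4,320 × 1 × 1 = 381,024,000 bytes.
Track C: 16,000 × 4,320 × 1 × 2 = 138,240,000 bytes.
Track D: 44,100 × 4,320 × 4 × 6 = 4,572,288,000 bytes.
Total = 10,068,192,000 bytes = 9601.78 MiB.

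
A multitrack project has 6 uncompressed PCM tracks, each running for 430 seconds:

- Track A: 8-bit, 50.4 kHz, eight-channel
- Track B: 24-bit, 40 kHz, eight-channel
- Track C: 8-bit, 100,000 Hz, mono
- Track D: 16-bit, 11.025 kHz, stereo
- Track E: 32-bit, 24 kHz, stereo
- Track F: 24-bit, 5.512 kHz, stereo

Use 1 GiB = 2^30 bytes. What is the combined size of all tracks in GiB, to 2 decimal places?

0.69 GiB

Track A: 50,400 × 430 × 1 × 8 = 173,376,000 bytes.
Track B: 40,000 × 430 × 3 × 8 = 412,800,000 bytes.
Track C: 100,000 × 430 × 1 × 1 = 43,000,000 bytes.
Track D: 11,025 × 430 × 2 × 2 = 18,963,000 bytes.
Track E: 24,000 × 430 × 4 × 2 = 82,560,000 bytes.
Track F: 5,512 × 430 × 3 × 2 = 14,220,960 bytes.
Total = 744,919,960 bytes = 0.69 GiB.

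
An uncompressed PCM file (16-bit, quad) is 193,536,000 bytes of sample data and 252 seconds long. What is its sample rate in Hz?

Bytes = sample_rate × seconds × bytes_per_sample × channels.
sample_rate = 193,536,000 / (252 × 2 × 4) = 193,536,000 / 2,016 = 96,000 Hz.

96,000 Hz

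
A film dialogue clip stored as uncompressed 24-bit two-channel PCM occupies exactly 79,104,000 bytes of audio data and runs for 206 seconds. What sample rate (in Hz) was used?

64,000 Hz

Bytes = sample_rate × seconds × bytes_per_sample × channels.
sample_rate = 79,104,000 / (206 × 3 × 2) = 79,104,000 / 1,236 = 64,000 Hz.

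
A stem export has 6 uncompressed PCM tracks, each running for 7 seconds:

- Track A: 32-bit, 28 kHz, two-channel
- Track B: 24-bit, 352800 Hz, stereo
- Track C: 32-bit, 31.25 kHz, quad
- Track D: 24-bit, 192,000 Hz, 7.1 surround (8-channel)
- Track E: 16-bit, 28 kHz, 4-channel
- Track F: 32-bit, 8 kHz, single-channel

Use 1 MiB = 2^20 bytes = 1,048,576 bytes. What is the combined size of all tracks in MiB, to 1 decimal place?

Track A: 28,000 × 7 × 4 × 2 = 1,568,000 bytes.
Track B: 352,800 × 7 × 3 × 2 = 14,817,600 bytes.
Track C: 31,250 × 7 × 4 × 4 = 3,500,000 bytes.
Track D: 192,000 × 7 × 3 × 8 = 32,256,000 bytes.
Track E: 28,000 × 7 × 2 × 4 = 1,568,000 bytes.
Track F: 8,000 × 7 × 4 × 1 = 224,000 bytes.
Total = 53,933,600 bytes = 51.4 MiB.

51.4 MiB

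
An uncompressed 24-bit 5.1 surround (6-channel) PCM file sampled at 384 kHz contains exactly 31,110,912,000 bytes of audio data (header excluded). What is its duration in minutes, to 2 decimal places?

Byte rate = 384,000 × 3 × 6 = 6,912,000 bytes/s.
Duration = 31,110,912,000 / 6,912,000 = 4,501 s.
4,501 s / 60 = 75.02 minutes.

75.02 minutes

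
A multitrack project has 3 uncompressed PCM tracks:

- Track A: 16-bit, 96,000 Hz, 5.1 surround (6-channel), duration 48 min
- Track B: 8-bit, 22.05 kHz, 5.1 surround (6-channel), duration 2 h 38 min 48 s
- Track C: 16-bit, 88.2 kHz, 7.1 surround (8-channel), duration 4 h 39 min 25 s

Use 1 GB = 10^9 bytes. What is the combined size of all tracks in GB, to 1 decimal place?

28.2 GB

Track A: 48 min = 2,880 s; 96,000 × 2,880 × 2 × 6 = 3,317,760,000 bytes.
Track B: 2 h 38 min 48 s = 9,528 s; 22,050 × 9,528 × 1 × 6 = 1,260,554,400 bytes.
Track C: 4 h 39 min 25 s = 16,765 s; 88,200 × 16,765 × 2 × 8 = 23,658,768,000 bytes.
Total = 28,237,082,400 bytes = 28.2 GB.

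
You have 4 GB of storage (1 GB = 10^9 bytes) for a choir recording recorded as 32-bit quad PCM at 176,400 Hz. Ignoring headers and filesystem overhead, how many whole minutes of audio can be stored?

Uncompressed byte rate = 176,400 × 4 × 4 = 2,822,400 bytes/s.
Capacity = 4 × 1,000,000,000 = 4,000,000,000 bytes.
4,000,000,000 / 2,822,400 ≈ 1417.23 s → 23 minutes.

23 minutes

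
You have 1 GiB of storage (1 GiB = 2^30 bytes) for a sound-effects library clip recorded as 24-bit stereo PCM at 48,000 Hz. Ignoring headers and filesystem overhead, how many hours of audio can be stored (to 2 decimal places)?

1.04 hours

Uncompressed byte rate = 48,000 × 3 × 2 = 288,000 bytes/s.
Capacity = 1 × 1,073,741,824 = 1,073,741,824 bytes.
1,073,741,824 / 288,000 ≈ 3728.27 s → 1.04 hours.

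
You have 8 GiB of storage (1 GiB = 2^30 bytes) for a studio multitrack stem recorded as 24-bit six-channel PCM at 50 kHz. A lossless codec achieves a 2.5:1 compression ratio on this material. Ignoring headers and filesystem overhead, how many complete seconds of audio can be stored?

23,860 seconds

Uncompressed byte rate = 50,000 × 3 × 6 = 900,000 bytes/s.
After 2.5:1 compression, effective rate ≈ 360000 bytes/s.
Capacity = 8 × 1,073,741,824 = 8,589,934,592 bytes.
8,589,934,592 / effective rate ≈ 23860.93 s → 23,860 seconds.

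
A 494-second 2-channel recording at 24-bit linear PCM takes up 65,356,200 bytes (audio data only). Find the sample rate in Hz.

Bytes = sample_rate × seconds × bytes_per_sample × channels.
sample_rate = 65,356,200 / (494 × 3 × 2) = 65,356,200 / 2,964 = 22,050 Hz.

22,050 Hz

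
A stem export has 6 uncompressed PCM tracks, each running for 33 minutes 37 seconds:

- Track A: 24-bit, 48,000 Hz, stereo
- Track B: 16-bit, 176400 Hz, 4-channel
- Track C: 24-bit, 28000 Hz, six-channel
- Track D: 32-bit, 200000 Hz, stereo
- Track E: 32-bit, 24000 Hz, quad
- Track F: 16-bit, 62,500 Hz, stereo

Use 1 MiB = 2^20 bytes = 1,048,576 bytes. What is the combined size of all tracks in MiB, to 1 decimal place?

33 minutes 37 seconds = 2,017 s.
Track A: 48,000 × 2,017 × 3 × 2 = 580,896,000 bytes.
Track B: 176,400 × 2,017 × 2 × 4 = 2,846,390,400 bytes.
Track C: 28,000 × 2,017 × 3 × 6 = 1,016,568,000 bytes.
Track D: 200,000 × 2,017 × 4 × 2 = 3,227,200,000 bytes.
Track E: 24,000 × 2,017 × 4 × 4 = 774,528,000 bytes.
Track F: 62,500 × 2,017 × 2 × 2 = 504,250,000 bytes.
Total = 8,949,832,400 bytes = 8535.2 MiB.

8535.2 MiB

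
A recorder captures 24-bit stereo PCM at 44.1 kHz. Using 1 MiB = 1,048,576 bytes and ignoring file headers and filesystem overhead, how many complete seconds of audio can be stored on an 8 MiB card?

31 seconds

Uncompressed byte rate = 44,100 × 3 × 2 = 264,600 bytes/s.
Capacity = 8 × 1,048,576 = 8,388,608 bytes.
8,388,608 / 264,600 ≈ 31.7 s → 31 seconds.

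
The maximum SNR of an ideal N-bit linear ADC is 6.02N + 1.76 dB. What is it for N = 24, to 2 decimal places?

6.02 × 24 + 1.76 = 146.24 dB.

146.24 dB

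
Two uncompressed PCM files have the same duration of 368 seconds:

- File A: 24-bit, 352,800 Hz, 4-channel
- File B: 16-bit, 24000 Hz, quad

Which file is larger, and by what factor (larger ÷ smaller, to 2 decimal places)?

File A: 352,800 × 3 × 4 = 4,233,600 bytes/s.
File B: 24,000 × 2 × 4 = 192,000 bytes/s.
File A is larger; ratio = 1,557,964,800 / 70,656,000 = 22.05.

File A, by a factor of 22.05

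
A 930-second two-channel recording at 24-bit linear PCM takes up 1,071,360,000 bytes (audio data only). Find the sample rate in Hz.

192,000 Hz

Bytes = sample_rate × seconds × bytes_per_sample × channels.
sample_rate = 1,071,360,000 / (930 × 3 × 2) = 1,071,360,000 / 5,580 = 192,000 Hz.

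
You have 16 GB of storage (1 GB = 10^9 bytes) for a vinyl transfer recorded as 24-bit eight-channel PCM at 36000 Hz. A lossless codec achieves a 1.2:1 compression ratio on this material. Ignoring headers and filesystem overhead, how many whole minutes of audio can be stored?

Uncompressed byte rate = 36,000 × 3 × 8 = 864,000 bytes/s.
After 1.2:1 compression, effective rate ≈ 720000 bytes/s.
Capacity = 16 × 1,000,000,000 = 16,000,000,000 bytes.
16,000,000,000 / effective rate ≈ 22222.22 s → 370 minutes.

370 minutes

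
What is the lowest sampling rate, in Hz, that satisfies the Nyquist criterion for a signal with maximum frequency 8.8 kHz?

17,600 Hz

Minimum sample rate = 2 × 8,800 Hz = 17,600 Hz.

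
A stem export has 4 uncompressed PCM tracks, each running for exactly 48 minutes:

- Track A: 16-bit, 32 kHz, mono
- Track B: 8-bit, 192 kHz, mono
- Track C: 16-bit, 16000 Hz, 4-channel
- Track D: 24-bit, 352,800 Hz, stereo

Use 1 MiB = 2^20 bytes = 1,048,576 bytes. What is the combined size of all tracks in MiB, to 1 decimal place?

6868.7 MiB

exactly 48 minutes = 2,880 s.
Track A: 32,000 × 2,880 × 2 × 1 = 184,320,000 bytes.
Track B: 192,000 × 2,880 × 1 × 1 = 552,960,000 bytes.
Track C: 16,000 × 2,880 × 2 × 4 = 368,640,000 bytes.
Track D: 352,800 × 2,880 × 3 × 2 = 6,096,384,000 bytes.
Total = 7,202,304,000 bytes = 6868.7 MiB.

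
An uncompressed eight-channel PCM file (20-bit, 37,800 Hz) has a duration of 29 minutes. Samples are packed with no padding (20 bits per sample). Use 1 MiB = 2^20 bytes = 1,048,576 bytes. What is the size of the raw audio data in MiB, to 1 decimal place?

1254.5 MiB

Duration = 29 minutes = 1,740 s.
Bits = 37,800 × 1,740 × 20 × 8 = 10,523,520,000 bits = 1,315,440,000 bytes.
1,315,440,000 / 1,048,576 = 1254.5 MiB.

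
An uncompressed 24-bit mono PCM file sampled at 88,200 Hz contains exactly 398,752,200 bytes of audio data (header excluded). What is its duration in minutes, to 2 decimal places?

Byte rate = 88,200 × 3 × 1 = 264,600 bytes/s.
Duration = 398,752,200 / 264,600 = 1,507 s.
1,507 s / 60 = 25.12 minutes.

25.12 minutes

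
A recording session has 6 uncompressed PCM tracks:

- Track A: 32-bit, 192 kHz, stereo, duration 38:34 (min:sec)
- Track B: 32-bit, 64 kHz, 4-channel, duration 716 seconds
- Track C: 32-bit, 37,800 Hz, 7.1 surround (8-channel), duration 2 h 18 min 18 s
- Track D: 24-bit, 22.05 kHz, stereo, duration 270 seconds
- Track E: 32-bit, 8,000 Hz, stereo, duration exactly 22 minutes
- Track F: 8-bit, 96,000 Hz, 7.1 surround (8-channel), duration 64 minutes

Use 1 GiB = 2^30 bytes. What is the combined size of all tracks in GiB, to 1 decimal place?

16.2 GiB

Track A: 38:34 (min:sec) = 2,314 s; 192,000 × 2,314 × 4 × 2 = 3,554,304,000 bytes.
Track B: 64,000 × 716 × 4 × 4 = 733,184,000 bytes.
Track C: 2 h 18 min 18 s = 8,298 s; 37,800 × 8,298 × 4 × 8 = 10,037,260,800 bytes.
Track D: 22,050 × 270 × 3 × 2 = 35,721,000 bytes.
Track E: exactly 22 minutes = 1,320 s; 8,000 × 1,320 × 4 × 2 = 84,480,000 bytes.
Track F: 64 minutes = 3,840 s; 96,000 × 3,840 × 1 × 8 = 2,949,120,000 bytes.
Total = 17,394,069,800 bytes = 16.2 GiB.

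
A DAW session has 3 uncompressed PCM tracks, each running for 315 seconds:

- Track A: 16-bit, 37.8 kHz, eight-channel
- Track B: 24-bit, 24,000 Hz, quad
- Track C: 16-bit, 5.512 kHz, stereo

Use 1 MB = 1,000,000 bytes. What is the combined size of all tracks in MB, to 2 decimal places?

288.18 MB

Track A: 37,800 × 315 × 2 × 8 = 190,512,000 bytes.
Track B: 24,000 × 315 × 3 × 4 = 90,720,000 bytes.
Track C: 5,512 × 315 × 2 × 2 = 6,945,120 bytes.
Total = 288,177,120 bytes = 288.18 MB.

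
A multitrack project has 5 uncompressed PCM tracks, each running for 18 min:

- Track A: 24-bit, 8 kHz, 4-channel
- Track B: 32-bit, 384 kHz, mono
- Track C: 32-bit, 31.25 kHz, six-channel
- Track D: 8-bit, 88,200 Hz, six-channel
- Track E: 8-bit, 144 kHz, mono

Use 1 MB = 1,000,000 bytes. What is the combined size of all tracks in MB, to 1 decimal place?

3299.6 MB

18 min = 1,080 s.
Track A: 8,000 × 1,080 × 3 × 4 = 103,680,000 bytes.
Track B: 384,000 × 1,080 × 4 × 1 = 1,658,880,000 bytes.
Track C: 31,250 × 1,080 × 4 × 6 = 810,000,000 bytes.
Track D: 88,200 × 1,080 × 1 × 6 = 571,536,000 bytes.
Track E: 144,000 × 1,080 × 1 × 1 = 155,520,000 bytes.
Total = 3,299,616,000 bytes = 3299.6 MB.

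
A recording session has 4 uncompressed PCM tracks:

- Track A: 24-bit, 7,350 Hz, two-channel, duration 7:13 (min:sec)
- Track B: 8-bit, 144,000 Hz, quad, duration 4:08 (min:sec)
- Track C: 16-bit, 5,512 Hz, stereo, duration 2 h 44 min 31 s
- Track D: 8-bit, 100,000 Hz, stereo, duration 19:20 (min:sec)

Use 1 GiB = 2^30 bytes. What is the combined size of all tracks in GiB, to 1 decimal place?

0.6 GiB

Track A: 7:13 (min:sec) = 433 s; 7,350 × 433 × 3 × 2 = 19,095,300 bytes.
Track B: 4:08 (min:sec) = 248 s; 144,000 × 248 × 1 × 4 = 142,848,000 bytes.
Track C: 2 h 44 min 31 s = 9,871 s; 5,512 × 9,871 × 2 × 2 = 217,635,808 bytes.
Track D: 19:20 (min:sec) = 1,160 s; 100,000 × 1,160 × 1 × 2 = 232,000,000 bytes.
Total = 611,579,108 bytes = 0.6 GiB.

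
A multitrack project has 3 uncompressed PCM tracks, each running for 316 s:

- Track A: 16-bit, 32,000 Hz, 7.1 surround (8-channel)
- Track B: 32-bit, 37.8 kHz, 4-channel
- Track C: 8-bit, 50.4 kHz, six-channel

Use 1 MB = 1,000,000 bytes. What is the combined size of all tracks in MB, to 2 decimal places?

Track A: 32,000 × 316 × 2 × 8 = 161,792,000 bytes.
Track B: 37,800 × 316 × 4 × 4 = 191,116,800 bytes.
Track C: 50,400 × 316 × 1 × 6 = 95,558,400 bytes.
Total = 448,467,200 bytes = 448.47 MB.

448.47 MB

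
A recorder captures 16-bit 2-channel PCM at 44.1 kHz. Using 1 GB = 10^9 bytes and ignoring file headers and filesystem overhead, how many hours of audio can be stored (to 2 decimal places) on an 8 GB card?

12.60 hours

Uncompressed byte rate = 44,100 × 2 × 2 = 176,400 bytes/s.
Capacity = 8 × 1,000,000,000 = 8,000,000,000 bytes.
8,000,000,000 / 176,400 ≈ 45351.47 s → 12.60 hours.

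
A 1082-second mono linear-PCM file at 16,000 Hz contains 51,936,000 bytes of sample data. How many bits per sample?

24 bits

Bytes per sample = 51,936,000 / (16,000 × 1,082 × 1) = 51,936,000 / 17,312,000 = 3.
Bit depth = 3 × 8 = 24 bits.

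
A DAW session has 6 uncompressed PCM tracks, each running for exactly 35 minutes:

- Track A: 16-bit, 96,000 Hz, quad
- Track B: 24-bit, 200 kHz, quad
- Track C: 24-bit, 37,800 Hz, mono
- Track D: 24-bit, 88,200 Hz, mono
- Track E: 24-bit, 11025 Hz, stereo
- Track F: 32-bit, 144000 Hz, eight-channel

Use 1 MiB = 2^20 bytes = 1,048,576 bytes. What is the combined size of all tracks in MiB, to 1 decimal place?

exactly 35 minutes = 2,100 s.
Track A: 96,000 × 2,100 × 2 × 4 = 1,612,800,000 bytes.
Track B: 200,000 × 2,100 × 3 × 4 = 5,040,000,000 bytes.
Track C: 37,800 × 2,100 × 3 × 1 = 238,140,000 bytes.
Track D: 88,200 × 2,100 × 3 × 1 = 555,660,000 bytes.
Track E: 11,025 × 2,100 × 3 × 2 = 138,915,000 bytes.
Track F: 144,000 × 2,100 × 4 × 8 = 9,676,800,000 bytes.
Total = 17,262,315,000 bytes = 16462.6 MiB.

16462.6 MiB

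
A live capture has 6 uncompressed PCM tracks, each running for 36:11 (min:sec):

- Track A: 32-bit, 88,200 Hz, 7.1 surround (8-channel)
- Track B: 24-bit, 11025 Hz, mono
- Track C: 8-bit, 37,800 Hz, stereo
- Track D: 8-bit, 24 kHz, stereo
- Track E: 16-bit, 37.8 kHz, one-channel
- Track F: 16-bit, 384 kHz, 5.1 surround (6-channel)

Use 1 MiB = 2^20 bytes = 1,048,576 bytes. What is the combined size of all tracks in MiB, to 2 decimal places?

36:11 (min:sec) = 2,171 s.
Track A: 88,200 × 2,171 × 4 × 8 = 6,127,430,400 bytes.
Track B: 11,025 × 2,171 × 3 × 1 = 71,805,825 bytes.
Track C: 37,800 × 2,171 × 1 × 2 = 164,127,600 bytes.
Track D: 24,000 × 2,171 × 1 × 2 = 104,208,000 bytes.
Track E: 37,800 × 2,171 × 2 × 1 = 164,127,600 bytes.
Track F: 384,000 × 2,171 × 2 × 6 = 10,003,968,000 bytes.
Total = 16,635,667,425 bytes = 15865.01 MiB.

15865.01 MiB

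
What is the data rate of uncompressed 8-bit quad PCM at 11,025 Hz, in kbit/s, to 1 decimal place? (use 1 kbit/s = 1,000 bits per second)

Bit rate = 11,025 × 8 × 4 = 352,800 bits/s.
= 352.8 kbit/s.

352.8 kbit/s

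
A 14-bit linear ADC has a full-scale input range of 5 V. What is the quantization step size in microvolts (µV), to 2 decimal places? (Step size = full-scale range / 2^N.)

5 V / 2^14 = 5 / 16,384 V = 305.18 µV.

305.18 µV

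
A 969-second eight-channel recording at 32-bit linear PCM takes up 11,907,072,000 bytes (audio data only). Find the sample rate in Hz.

Bytes = sample_rate × seconds × bytes_per_sample × channels.
sample_rate = 11,907,072,000 / (969 × 4 × 8) = 11,907,072,000 / 31,008 = 384,000 Hz.

384,000 Hz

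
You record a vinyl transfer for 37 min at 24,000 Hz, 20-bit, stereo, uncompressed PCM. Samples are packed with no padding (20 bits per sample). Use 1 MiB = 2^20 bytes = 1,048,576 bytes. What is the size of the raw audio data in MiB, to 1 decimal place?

Duration = 37 min = 2,220 s.
Bits = 24,000 × 2,220 × 20 × 2 = 2,131,200,000 bits = 266,400,000 bytes.
266,400,000 / 1,048,576 = 254.1 MiB.

254.1 MiB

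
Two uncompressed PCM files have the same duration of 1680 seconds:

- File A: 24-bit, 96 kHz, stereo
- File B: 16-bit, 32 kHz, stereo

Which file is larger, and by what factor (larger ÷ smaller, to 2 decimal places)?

File A, by a factor of 4.50

File A: 96,000 × 3 × 2 = 576,000 bytes/s.
File B: 32,000 × 2 × 2 = 128,000 bytes/s.
File A is larger; ratio = 967,680,000 / 215,040,000 = 4.50.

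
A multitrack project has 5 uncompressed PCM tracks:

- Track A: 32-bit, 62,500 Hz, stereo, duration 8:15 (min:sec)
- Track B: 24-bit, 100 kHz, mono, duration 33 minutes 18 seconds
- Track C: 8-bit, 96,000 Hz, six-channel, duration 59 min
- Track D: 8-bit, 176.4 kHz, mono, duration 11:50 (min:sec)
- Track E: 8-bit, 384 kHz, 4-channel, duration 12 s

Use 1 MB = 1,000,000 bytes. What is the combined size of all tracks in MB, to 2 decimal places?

Track A: 8:15 (min:sec) = 495 s; 62,500 × 495 × 4 × 2 = 247,500,000 bytes.
Track B: 33 minutes 18 seconds = 1,998 s; 100,000 × 1,998 × 3 × 1 = 599,400,000 bytes.
Track C: 59 min = 3,540 s; 96,000 × 3,540 × 1 × 6 = 2,039,040,000 bytes.
Track D: 11:50 (min:sec) = 710 s; 176,400 × 710 × 1 × 1 = 125,244,000 bytes.
Track E: 384,000 × 12 × 1 × 4 = 18,432,000 bytes.
Total = 3,029,616,000 bytes = 3029.62 MB.

3029.62 MB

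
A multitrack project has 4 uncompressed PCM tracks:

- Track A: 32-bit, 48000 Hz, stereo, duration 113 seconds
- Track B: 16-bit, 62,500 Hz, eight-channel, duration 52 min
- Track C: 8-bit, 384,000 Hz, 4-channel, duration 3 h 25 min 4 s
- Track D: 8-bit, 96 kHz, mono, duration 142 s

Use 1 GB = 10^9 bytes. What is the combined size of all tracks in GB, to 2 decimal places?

Track A: 48,000 × 113 × 4 × 2 = 43,392,000 bytes.
Track B: 52 min = 3,120 s; 62,500 × 3,120 × 2 × 8 = 3,120,000,000 bytes.
Track C: 3 h 25 min 4 s = 12,304 s; 384,000 × 12,304 × 1 × 4 = 18,898,944,000 bytes.
Track D: 96,000 × 142 × 1 × 1 = 13,632,000 bytes.
Total = 22,075,968,000 bytes = 22.08 GB.

22.08 GB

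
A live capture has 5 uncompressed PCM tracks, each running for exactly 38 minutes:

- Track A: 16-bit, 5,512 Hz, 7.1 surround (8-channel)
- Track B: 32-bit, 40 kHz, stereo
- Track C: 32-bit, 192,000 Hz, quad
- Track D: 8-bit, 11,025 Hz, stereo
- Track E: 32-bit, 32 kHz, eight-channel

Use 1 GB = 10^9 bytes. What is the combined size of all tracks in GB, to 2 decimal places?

exactly 38 minutes = 2,280 s.
Track A: 5,512 × 2,280 × 2 × 8 = 201,077,760 bytes.
Track B: 40,000 × 2,280 × 4 × 2 = 729,600,000 bytes.
Track C: 192,000 × 2,280 × 4 × 4 = 7,004,160,000 bytes.
Track D: 11,025 × 2,280 × 1 × 2 = 50,274,000 bytes.
Track E: 32,000 × 2,280 × 4 × 8 = 2,334,720,000 bytes.
Total = 10,319,831,760 bytes = 10.32 GB.

10.32 GB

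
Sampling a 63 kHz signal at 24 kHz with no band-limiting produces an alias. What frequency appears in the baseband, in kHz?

Nyquist = 24,000/2 = 12,000 Hz; 63,000 Hz exceeds it.
Alias = |63,000 − 3×24,000| = |63,000 − 72,000| = 9,000 Hz = 9 kHz.

9 kHz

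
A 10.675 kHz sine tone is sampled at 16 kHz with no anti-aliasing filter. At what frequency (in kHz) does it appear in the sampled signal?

5.325 kHz

Nyquist = 16,000/2 = 8,000 Hz; 10,675 Hz exceeds it.
Alias = |10,675 − 1×16,000| = |10,675 − 16,000| = 5,325 Hz = 5.325 kHz.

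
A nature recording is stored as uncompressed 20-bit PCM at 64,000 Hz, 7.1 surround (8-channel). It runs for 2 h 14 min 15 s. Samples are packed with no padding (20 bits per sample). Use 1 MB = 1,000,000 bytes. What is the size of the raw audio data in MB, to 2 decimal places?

10310.40 MB

Duration = 2 h 14 min 15 s = 8,055 s.
Bits = 64,000 × 8,055 × 20 × 8 = 82,483,200,000 bits = 10,310,400,000 bytes.
10,310,400,000 / 1,000,000 = 10310.40 MB.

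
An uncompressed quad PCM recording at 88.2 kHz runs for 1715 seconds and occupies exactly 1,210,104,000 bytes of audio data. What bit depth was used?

16 bits

Bytes per sample = 1,210,104,000 / (88,200 × 1,715 × 4) = 1,210,104,000 / 605,052,000 = 2.
Bit depth = 2 × 8 = 16 bits.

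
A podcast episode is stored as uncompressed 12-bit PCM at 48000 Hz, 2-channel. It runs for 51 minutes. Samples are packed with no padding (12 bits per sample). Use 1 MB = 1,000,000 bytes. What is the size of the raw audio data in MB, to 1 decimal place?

Duration = 51 minutes = 3,060 s.
Bits = 48,000 × 3,060 × 12 × 2 = 3,525,120,000 bits = 440,640,000 bytes.
440,640,000 / 1,000,000 = 440.6 MB.

440.6 MB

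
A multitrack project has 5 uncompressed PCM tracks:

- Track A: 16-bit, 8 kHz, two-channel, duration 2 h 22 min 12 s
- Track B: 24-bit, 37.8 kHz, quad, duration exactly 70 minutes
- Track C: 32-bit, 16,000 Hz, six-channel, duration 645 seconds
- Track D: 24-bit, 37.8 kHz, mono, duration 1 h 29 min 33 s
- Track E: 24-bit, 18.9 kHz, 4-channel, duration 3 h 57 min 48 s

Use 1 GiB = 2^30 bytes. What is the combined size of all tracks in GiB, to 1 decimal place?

5.8 GiB

Track A: 2 h 22 min 12 s = 8,532 s; 8,000 × 8,532 × 2 × 2 = 273,024,000 bytes.
Track B: exactly 70 minutes = 4,200 s; 37,800 × 4,200 × 3 × 4 = 1,905,120,000 bytes.
Track C: 16,000 × 645 × 4 × 6 = 247,680,000 bytes.
Track D: 1 h 29 min 33 s = 5,373 s; 37,800 × 5,373 × 3 × 1 = 609,298,200 bytes.
Track E: 3 h 57 min 48 s = 14,268 s; 18,900 × 14,268 × 3 × 4 = 3,235,982,400 bytes.
Total = 6,271,104,600 bytes = 5.8 GiB.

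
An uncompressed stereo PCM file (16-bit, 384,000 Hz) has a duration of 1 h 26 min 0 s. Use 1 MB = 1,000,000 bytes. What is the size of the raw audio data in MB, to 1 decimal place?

7925.8 MB

Duration = 1 h 26 min 0 s = 5,160 s.
Bytes = 384,000 samples/s × 5,160 s × 2 bytes/sample × 2 ch = 7,925,760,000 bytes.
7,925,760,000 / 1,000,000 = 7925.8 MB.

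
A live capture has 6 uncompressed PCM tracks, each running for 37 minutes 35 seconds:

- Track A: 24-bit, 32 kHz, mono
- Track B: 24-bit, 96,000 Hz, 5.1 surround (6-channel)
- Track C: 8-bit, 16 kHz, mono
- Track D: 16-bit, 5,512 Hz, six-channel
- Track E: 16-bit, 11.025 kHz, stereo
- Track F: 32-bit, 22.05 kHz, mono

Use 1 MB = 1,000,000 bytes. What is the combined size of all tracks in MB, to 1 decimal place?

37 minutes 35 seconds = 2,255 s.
Track A: 32,000 × 2,255 × 3 × 1 = 216,480,000 bytes.
Track B: 96,000 × 2,255 × 3 × 6 = 3,896,640,000 bytes.
Track C: 16,000 × 2,255 × 1 × 1 = 36,080,000 bytes.
Track D: 5,512 × 2,255 × 2 × 6 = 149,154,720 bytes.
Track E: 11,025 × 2,255 × 2 × 2 = 99,445,500 bytes.
Track F: 22,050 × 2,255 × 4 × 1 = 198,891,000 bytes.
Total = 4,596,691,220 bytes = 4596.7 MB.

4596.7 MB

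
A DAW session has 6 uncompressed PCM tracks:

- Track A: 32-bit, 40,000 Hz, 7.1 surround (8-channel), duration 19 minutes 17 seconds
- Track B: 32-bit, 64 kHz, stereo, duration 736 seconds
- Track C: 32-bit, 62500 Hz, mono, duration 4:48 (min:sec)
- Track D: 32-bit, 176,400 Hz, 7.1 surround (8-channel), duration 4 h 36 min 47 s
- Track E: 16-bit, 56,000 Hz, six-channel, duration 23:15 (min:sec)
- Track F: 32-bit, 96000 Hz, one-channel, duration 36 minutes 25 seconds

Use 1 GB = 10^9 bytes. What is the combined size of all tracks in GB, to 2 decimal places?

Track A: 19 minutes 17 seconds = 1,157 s; 40,000 × 1,157 × 4 × 8 = 1,480,960,000 bytes.
Track B: 64,000 × 736 × 4 × 2 = 376,832,000 bytes.
Track C: 4:48 (min:sec) = 288 s; 62,500 × 288 × 4 × 1 = 72,000,000 bytes.
Track D: 4 h 36 min 47 s = 16,607 s; 176,400 × 16,607 × 4 × 8 = 93,743,193,600 bytes.
Track E: 23:15 (min:sec) = 1,395 s; 56,000 × 1,395 × 2 × 6 = 937,440,000 bytes.
Track F: 36 minutes 25 seconds = 2,185 s; 96,000 × 2,185 × 4 × 1 = 839,040,000 bytes.
Total = 97,449,465,600 bytes = 97.45 GB.

97.45 GB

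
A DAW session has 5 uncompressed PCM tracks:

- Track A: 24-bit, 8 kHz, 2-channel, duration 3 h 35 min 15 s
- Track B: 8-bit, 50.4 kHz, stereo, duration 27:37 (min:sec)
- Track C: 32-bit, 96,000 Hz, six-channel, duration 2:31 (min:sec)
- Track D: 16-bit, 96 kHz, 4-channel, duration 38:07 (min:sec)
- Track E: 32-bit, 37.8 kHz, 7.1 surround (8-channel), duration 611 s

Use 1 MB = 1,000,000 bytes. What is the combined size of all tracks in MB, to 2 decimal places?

3630.33 MB

Track A: 3 h 35 min 15 s = 12,915 s; 8,000 × 12,915 × 3 × 2 = 619,920,000 bytes.
Track B: 27:37 (min:sec) = 1,657 s; 50,400 × 1,657 × 1 × 2 = 167,025,600 bytes.
Track C: 2:31 (min:sec) = 151 s; 96,000 × 151 × 4 × 6 = 347,904,000 bytes.
Track D: 38:07 (min:sec) = 2,287 s; 96,000 × 2,287 × 2 × 4 = 1,756,416,000 bytes.
Track E: 37,800 × 611 × 4 × 8 = 739,065,600 bytes.
Total = 3,630,331,200 bytes = 3630.33 MB.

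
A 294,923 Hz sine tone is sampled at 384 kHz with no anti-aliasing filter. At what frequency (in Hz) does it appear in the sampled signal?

89,077 Hz

Nyquist = 384,000/2 = 192,000 Hz; 294,923 Hz exceeds it.
Alias = |294,923 − 1×384,000| = |294,923 − 384,000| = 89,077 Hz.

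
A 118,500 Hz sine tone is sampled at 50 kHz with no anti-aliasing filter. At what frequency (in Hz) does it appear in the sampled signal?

Nyquist = 50,000/2 = 25,000 Hz; 118,500 Hz exceeds it.
Alias = |118,500 − 2×50,000| = |118,500 − 100,000| = 18,500 Hz.

18,500 Hz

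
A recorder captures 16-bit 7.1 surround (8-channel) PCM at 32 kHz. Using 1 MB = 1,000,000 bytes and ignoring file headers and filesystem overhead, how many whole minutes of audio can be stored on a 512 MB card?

16 minutes

Uncompressed byte rate = 32,000 × 2 × 8 = 512,000 bytes/s.
Capacity = 512 × 1,000,000 = 512,000,000 bytes.
512,000,000 / 512,000 ≈ 1000 s → 16 minutes.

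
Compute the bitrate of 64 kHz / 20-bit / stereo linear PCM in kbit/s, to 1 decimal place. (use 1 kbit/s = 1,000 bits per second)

2560.0 kbit/s

Bit rate = 64,000 × 20 × 2 = 2,560,000 bits/s.
= 2560.0 kbit/s.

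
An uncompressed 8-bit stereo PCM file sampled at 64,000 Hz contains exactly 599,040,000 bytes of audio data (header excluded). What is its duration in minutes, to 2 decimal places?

Byte rate = 64,000 × 1 × 2 = 128,000 bytes/s.
Duration = 599,040,000 / 128,000 = 4,680 s.
4,680 s / 60 = 78.00 minutes.

78.00 minutes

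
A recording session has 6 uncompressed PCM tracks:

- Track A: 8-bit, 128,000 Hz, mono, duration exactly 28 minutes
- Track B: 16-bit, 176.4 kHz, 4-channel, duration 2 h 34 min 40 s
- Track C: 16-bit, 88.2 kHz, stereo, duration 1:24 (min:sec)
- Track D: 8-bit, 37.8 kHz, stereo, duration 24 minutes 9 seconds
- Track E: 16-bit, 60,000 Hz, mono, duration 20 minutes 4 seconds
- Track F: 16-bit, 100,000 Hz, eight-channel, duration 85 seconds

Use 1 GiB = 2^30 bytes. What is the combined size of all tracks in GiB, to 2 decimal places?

12.79 GiB

Track A: exactly 28 minutes = 1,680 s; 128,000 × 1,680 × 1 × 1 = 215,040,000 bytes.
Track B: 2 h 34 min 40 s = 9,280 s; 176,400 × 9,280 × 2 × 4 = 13,095,936,000 bytes.
Track C: 1:24 (min:sec) = 84 s; 88,200 × 84 × 2 × 2 = 29,635,200 bytes.
Track D: 24 minutes 9 seconds = 1,449 s; 37,800 × 1,449 × 1 × 2 = 109,544,400 bytes.
Track E: 20 minutes 4 seconds = 1,204 s; 60,000 × 1,204 × 2 × 1 = 144,480,000 bytes.
Track F: 100,000 × 85 × 2 × 8 = 136,000,000 bytes.
Total = 13,730,635,600 bytes = 12.79 GiB.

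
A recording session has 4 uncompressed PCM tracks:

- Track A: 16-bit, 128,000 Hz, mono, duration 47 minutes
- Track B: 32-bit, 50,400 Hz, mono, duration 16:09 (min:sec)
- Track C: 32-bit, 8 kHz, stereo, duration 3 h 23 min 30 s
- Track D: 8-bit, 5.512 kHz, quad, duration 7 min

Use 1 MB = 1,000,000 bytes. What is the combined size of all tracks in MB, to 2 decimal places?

Track A: 47 minutes = 2,820 s; 128,000 × 2,820 × 2 × 1 = 721,920,000 bytes.
Track B: 16:09 (min:sec) = 969 s; 50,400 × 969 × 4 × 1 = 195,350,400 bytes.
Track C: 3 h 23 min 30 s = 12,210 s; 8,000 × 12,210 × 4 × 2 = 781,440,000 bytes.
Track D: 7 min = 420 s; 5,512 × 420 × 1 × 4 = 9,260,160 bytes.
Total = 1,707,970,560 bytes = 1707.97 MB.

1707.97 MB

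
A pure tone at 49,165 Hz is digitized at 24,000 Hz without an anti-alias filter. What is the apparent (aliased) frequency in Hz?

1,165 Hz

Nyquist = 24,000/2 = 12,000 Hz; 49,165 Hz exceeds it.
Alias = |49,165 − 2×24,000| = |49,165 − 48,000| = 1,165 Hz.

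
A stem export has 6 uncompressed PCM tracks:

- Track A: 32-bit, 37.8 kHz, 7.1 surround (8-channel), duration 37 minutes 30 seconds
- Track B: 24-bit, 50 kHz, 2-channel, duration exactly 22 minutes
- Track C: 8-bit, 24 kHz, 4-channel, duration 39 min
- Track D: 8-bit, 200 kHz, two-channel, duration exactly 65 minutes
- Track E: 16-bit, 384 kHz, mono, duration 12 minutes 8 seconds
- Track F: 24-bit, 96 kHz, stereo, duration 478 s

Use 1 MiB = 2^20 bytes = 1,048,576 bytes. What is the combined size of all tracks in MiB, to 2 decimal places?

Track A: 37 minutes 30 seconds = 2,250 s; 37,800 × 2,250 × 4 × 8 = 2,721,600,000 bytes.
Track B: exactly 22 minutes = 1,320 s; 50,000 × 1,320 × 3 × 2 = 396,000,000 bytes.
Track C: 39 min = 2,340 s; 24,000 × 2,340 × 1 × 4 = 224,640,000 bytes.
Track D: exactly 65 minutes = 3,900 s; 200,000 × 3,900 × 1 × 2 = 1,560,000,000 bytes.
Track E: 12 minutes 8 seconds = 728 s; 384,000 × 728 × 2 × 1 = 559,104,000 bytes.
Track F: 96,000 × 478 × 3 × 2 = 275,328,000 bytes.
Total = 5,736,672,000 bytes = 5470.92 MiB.

5470.92 MiB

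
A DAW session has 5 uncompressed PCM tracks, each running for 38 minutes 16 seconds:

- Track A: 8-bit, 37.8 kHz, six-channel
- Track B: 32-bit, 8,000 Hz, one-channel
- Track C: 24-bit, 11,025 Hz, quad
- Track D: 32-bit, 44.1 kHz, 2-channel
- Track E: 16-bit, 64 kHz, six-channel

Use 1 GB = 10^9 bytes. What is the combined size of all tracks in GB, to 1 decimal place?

3.5 GB

38 minutes 16 seconds = 2,296 s.
Track A: 37,800 × 2,296 × 1 × 6 = 520,732,800 bytes.
Track B: 8,000 × 2,296 × 4 × 1 = 73,472,000 bytes.
Track C: 11,025 × 2,296 × 3 × 4 = 303,760,800 bytes.
Track D: 44,100 × 2,296 × 4 × 2 = 810,028,800 bytes.
Track E: 64,000 × 2,296 × 2 × 6 = 1,763,328,000 bytes.
Total = 3,471,322,400 bytes = 3.5 GB.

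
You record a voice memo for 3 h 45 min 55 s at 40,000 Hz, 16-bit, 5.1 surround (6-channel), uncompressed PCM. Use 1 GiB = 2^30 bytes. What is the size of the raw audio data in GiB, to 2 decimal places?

Duration = 3 h 45 min 55 s = 13,555 s.
Bytes = 40,000 samples/s × 13,555 s × 2 bytes/sample × 6 ch = 6,506,400,000 bytes.
6,506,400,000 / 1,073,741,824 = 6.06 GiB.

6.06 GiB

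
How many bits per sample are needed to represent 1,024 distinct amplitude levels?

log2(1,024) = 10.

10 bits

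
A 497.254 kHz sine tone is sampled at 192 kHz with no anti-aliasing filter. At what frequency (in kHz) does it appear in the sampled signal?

Nyquist = 192,000/2 = 96,000 Hz; 497,254 Hz exceeds it.
Alias = |497,254 − 3×192,000| = |497,254 − 576,000| = 78,746 Hz = 78.746 kHz.

78.746 kHz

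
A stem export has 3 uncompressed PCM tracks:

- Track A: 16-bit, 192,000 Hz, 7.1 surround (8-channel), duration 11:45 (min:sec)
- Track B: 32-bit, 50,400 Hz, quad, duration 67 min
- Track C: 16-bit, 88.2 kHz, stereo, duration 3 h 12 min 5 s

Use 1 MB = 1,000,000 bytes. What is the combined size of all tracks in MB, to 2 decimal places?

9473.51 MB

Track A: 11:45 (min:sec) = 705 s; 192,000 × 705 × 2 × 8 = 2,165,760,000 bytes.
Track B: 67 min = 4,020 s; 50,400 × 4,020 × 4 × 4 = 3,241,728,000 bytes.
Track C: 3 h 12 min 5 s = 11,525 s; 88,200 × 11,525 × 2 × 2 = 4,066,020,000 bytes.
Total = 9,473,508,000 bytes = 9473.51 MB.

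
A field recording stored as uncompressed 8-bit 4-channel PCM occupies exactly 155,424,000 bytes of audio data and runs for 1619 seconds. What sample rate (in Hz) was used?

24,000 Hz

Bytes = sample_rate × seconds × bytes_per_sample × channels.
sample_rate = 155,424,000 / (1,619 × 1 × 4) = 155,424,000 / 6,476 = 24,000 Hz.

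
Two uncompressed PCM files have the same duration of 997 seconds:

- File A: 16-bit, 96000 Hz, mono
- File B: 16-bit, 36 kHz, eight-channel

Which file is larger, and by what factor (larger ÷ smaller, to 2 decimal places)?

File A: 96,000 × 2 × 1 = 192,000 bytes/s.
File B: 36,000 × 2 × 8 = 576,000 bytes/s.
File B is larger; ratio = 574,272,000 / 191,424,000 = 3.00.

File B, by a factor of 3.00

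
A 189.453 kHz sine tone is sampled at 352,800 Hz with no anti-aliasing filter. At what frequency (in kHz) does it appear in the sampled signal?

163.347 kHz

Nyquist = 352,800/2 = 176,400 Hz; 189,453 Hz exceeds it.
Alias = |189,453 − 1×352,800| = |189,453 − 352,800| = 163,347 Hz = 163.347 kHz.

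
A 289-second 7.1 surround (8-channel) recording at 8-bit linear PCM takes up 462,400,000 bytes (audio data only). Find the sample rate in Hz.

Bytes = sample_rate × seconds × bytes_per_sample × channels.
sample_rate = 462,400,000 / (289 × 1 × 8) = 462,400,000 / 2,312 = 200,000 Hz.

200,000 Hz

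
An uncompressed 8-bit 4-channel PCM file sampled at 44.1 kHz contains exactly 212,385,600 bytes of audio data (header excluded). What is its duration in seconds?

Byte rate = 44,100 × 1 × 4 = 176,400 bytes/s.
Duration = 212,385,600 / 176,400 = 1,204 s.

1,204 seconds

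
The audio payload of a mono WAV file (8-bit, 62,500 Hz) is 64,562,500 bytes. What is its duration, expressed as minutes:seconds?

17:13

Byte rate = 62,500 × 1 × 1 = 62,500 bytes/s.
Duration = 64,562,500 / 62,500 = 1,033 s.
1,033 s = 17:13.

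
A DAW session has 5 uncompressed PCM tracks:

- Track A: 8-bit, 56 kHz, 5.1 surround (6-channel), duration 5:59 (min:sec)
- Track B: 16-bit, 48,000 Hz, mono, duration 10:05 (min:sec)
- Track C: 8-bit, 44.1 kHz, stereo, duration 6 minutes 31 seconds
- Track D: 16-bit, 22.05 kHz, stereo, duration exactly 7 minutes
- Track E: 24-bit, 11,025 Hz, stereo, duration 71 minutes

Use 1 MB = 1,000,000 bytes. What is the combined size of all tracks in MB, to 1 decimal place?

532.0 MB

Track A: 5:59 (min:sec) = 359 s; 56,000 × 359 × 1 × 6 = 120,624,000 bytes.
Track B: 10:05 (min:sec) = 605 s; 48,000 × 605 × 2 × 1 = 58,080,000 bytes.
Track C: 6 minutes 31 seconds = 391 s; 44,100 × 391 × 1 × 2 = 34,486,200 bytes.
Track D: exactly 7 minutes = 420 s; 22,050 × 420 × 2 × 2 = 37,044,000 bytes.
Track E: 71 minutes = 4,260 s; 11,025 × 4,260 × 3 × 2 = 281,799,000 bytes.
Total = 532,033,200 bytes = 532.0 MB.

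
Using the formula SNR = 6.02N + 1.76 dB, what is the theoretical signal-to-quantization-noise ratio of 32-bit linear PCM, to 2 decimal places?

6.02 × 32 + 1.76 = 194.40 dB.

194.40 dB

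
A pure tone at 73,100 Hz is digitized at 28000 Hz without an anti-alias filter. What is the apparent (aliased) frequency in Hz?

10,900 Hz

Nyquist = 28,000/2 = 14,000 Hz; 73,100 Hz exceeds it.
Alias = |73,100 − 3×28,000| = |73,100 − 84,000| = 10,900 Hz.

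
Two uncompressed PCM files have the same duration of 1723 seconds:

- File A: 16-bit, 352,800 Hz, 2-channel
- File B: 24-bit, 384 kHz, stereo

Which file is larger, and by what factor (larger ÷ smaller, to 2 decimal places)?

File A: 352,800 × 2 × 2 = 1,411,200 bytes/s.
File B: 384,000 × 3 × 2 = 2,304,000 bytes/s.
File B is larger; ratio = 3,969,792,000 / 2,431,497,600 = 1.63.

File B, by a factor of 1.63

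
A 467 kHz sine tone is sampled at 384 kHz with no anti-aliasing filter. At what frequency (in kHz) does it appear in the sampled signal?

Nyquist = 384,000/2 = 192,000 Hz; 467,000 Hz exceeds it.
Alias = |467,000 − 1×384,000| = |467,000 − 384,000| = 83,000 Hz = 83 kHz.

83 kHz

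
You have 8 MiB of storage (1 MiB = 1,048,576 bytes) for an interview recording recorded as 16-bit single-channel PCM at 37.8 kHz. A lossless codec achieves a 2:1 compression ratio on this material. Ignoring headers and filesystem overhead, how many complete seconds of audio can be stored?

Uncompressed byte rate = 37,800 × 2 × 1 = 75,600 bytes/s.
After 2:1 compression, effective rate ≈ 37800 bytes/s.
Capacity = 8 × 1,048,576 = 8,388,608 bytes.
8,388,608 / effective rate ≈ 221.92 s → 221 seconds.

221 seconds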